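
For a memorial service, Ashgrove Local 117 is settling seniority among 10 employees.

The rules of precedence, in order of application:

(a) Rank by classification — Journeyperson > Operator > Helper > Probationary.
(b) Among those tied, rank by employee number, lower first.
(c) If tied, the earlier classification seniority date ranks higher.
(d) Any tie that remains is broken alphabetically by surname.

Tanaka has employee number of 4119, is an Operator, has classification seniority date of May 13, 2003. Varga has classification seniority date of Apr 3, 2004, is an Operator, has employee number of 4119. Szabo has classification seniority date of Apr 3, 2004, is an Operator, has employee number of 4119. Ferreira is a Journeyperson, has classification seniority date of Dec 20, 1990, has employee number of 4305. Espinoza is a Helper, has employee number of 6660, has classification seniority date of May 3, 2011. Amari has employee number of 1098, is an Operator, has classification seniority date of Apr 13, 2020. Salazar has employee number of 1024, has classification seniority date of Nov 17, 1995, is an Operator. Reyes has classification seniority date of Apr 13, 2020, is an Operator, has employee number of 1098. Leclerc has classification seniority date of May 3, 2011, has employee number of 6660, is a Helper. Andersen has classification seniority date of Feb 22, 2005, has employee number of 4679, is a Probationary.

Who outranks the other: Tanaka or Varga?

Tanaka

By classification: Ferreira (Journeyperson); then Salazar, Amari, Reyes, Tanaka, Szabo and Varga (Operator); then Espinoza and Leclerc (Helper); then Andersen (Probationary).
Among Salazar, Amari, Reyes, Tanaka, Szabo and Varga, by employee number (lower first): Salazar (1024) before Amari and Reyes (1098) before Tanaka, Szabo and Varga (4119).
Amari and Reyes both have classification seniority date Apr 13, 2020, so the next rule applies.
Among Amari and Reyes, alphabetically by surname: Amari before Reyes.
Among Tanaka, Szabo and Varga, by classification seniority date (earlier first): Tanaka (May 13, 2003) before Szabo and Varga (Apr 3, 2004).
Among Szabo and Varga, alphabetically by surname: Szabo before Varga.
Espinoza and Leclerc both have employee number 6660, so the next rule applies.
Espinoza and Leclerc both have classification seniority date May 3, 2011, so the next rule applies.
Among Espinoza and Leclerc, alphabetically by surname: Espinoza before Leclerc.
So Tanaka takes precedence.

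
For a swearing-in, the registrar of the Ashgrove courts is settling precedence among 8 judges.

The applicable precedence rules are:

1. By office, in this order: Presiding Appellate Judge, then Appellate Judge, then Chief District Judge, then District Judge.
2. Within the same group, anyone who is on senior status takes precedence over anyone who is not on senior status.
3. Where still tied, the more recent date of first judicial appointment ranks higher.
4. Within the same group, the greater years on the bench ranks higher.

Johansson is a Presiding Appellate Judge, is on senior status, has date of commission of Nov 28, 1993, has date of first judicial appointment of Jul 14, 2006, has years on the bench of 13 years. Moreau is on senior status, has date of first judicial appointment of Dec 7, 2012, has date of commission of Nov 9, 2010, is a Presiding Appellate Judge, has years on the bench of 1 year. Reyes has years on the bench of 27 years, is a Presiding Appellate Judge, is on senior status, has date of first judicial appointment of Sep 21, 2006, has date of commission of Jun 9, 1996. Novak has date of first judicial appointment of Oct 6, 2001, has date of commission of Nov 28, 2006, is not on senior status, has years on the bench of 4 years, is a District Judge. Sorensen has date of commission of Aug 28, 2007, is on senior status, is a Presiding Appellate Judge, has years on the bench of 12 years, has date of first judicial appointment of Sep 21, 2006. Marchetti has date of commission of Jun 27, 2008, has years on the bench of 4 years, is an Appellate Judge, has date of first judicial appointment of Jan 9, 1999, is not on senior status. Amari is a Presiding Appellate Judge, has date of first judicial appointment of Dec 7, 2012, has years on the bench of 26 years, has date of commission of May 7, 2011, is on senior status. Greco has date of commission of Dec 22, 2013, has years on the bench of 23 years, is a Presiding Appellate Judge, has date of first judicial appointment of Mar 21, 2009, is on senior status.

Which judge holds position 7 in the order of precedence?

Marchetti

By office: Amari, Moreau, Greco, Reyes, Sorensen and Johansson (Presiding Appellate Judge); then Marchetti (Appellate Judge); then Novak (District Judge).
Amari, Moreau, Greco, Reyes, Sorensen and Johansson are each on senior status, so the next rule applies.
Among Amari, Moreau, Greco, Reyes, Sorensen and Johansson, by date of first judicial appointment (later first): Amari and Moreau (Dec 7, 2012) before Greco (Mar 21, 2009) before Reyes and Sorensen (Sep 21, 2006) before Johansson (Jul 14, 2006).
Among Amari and Moreau, by years on the bench (higher first): Amari (26 years) before Moreau (1 year).
Among Reyes and Sorensen, by years on the bench (higher first): Reyes (27 years) before Sorensen (12 years).
Order: Amari, Moreau, Greco, Reyes, Sorensen, Johansson, Marchetti, Novak.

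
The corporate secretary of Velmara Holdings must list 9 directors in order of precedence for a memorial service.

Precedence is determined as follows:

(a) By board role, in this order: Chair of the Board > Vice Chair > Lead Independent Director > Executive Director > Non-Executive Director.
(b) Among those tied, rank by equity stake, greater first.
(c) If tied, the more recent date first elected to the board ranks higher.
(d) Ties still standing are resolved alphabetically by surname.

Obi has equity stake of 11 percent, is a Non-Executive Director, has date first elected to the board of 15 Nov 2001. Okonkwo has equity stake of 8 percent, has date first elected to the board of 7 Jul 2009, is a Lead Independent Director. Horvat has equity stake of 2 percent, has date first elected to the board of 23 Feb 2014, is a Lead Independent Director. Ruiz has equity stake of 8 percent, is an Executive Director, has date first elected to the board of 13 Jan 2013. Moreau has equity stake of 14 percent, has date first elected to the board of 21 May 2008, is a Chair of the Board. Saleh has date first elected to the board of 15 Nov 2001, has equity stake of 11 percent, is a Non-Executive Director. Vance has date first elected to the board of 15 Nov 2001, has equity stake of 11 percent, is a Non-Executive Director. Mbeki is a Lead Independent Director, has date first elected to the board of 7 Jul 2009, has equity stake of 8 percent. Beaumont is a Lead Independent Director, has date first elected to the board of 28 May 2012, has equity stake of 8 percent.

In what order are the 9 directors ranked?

Moreau, Beaumont, Mbeki, Okonkwo, Horvat, Ruiz, Obi, Saleh, Vance

By board role: Moreau (Chair of the Board); then Beaumont, Mbeki, Okonkwo and Horvat (Lead Independent Director); then Ruiz (Executive Director); then Obi, Saleh and Vance (Non-Executive Director).
Among Beaumont, Mbeki, Okonkwo and Horvat, by equity stake (higher first): Beaumont, Mbeki and Okonkwo (8 percent) before Horvat (2 percent).
Among Beaumont, Mbeki and Okonkwo, by date first elected to the board (later first): Beaumont (28 May 2012) before Mbeki and Okonkwo (7 Jul 2009).
Among Mbeki and Okonkwo, alphabetically by surname: Mbeki before Okonkwo.
Obi, Saleh and Vance all have equity stake 11 percent, so the next rule applies.
Obi, Saleh and Vance all have date first elected to the board 15 Nov 2001, so the next rule applies.
Among Obi, Saleh and Vance, alphabetically by surname: Obi before Saleh before Vance.
Full order: Moreau, Beaumont, Mbeki, Okonkwo, Horvat, Ruiz, Obi, Saleh, Vance.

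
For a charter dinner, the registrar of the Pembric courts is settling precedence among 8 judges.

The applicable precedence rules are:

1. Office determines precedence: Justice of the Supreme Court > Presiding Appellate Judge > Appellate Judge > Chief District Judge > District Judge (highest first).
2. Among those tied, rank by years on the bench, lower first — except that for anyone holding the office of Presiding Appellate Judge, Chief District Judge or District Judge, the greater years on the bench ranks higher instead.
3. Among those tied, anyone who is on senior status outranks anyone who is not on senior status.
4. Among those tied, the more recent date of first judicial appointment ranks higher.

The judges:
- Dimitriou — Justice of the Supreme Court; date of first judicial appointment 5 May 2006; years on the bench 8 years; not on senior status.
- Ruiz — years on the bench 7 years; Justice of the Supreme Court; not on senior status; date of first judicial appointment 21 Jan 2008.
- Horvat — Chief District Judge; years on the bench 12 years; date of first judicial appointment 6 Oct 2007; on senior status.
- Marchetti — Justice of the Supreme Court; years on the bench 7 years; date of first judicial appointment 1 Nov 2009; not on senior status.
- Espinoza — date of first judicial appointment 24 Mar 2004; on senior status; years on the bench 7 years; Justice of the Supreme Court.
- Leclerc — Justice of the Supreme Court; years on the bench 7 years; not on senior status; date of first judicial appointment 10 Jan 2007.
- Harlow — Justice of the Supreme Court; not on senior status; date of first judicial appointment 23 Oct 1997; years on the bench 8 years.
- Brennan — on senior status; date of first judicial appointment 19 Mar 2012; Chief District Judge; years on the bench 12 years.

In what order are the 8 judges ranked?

Espinoza, Marchetti, Ruiz, Leclerc, Dimitriou, Harlow, Brennan, Horvat

By office: Espinoza, Marchetti, Ruiz, Leclerc, Dimitriou and Harlow (Justice of the Supreme Court); then Brennan and Horvat (Chief District Judge).
Among Espinoza, Marchetti, Ruiz, Leclerc, Dimitriou and Harlow, by years on the bench (lower first): Espinoza, Marchetti, Ruiz and Leclerc (7 years) before Dimitriou and Harlow (8 years).
Among Espinoza, Marchetti, Ruiz and Leclerc, on senior status before not on senior status: Espinoza (on senior status) before Marchetti, Ruiz and Leclerc (not on senior status).
Among Marchetti, Ruiz and Leclerc, by date of first judicial appointment (later first): Marchetti (1 Nov 2009) before Ruiz (21 Jan 2008) before Leclerc (10 Jan 2007).
Dimitriou and Harlow are each not on senior status, so the next rule applies.
Among Dimitriou and Harlow, by date of first judicial appointment (later first): Dimitriou (5 May 2006) before Harlow (23 Oct 1997).
Brennan and Horvat both have years on the bench 12 years, so the next rule applies.
Brennan and Horvat are each on senior status, so the next rule applies.
Among Brennan and Horvat, by date of first judicial appointment (later first): Brennan (19 Mar 2012) before Horvat (6 Oct 2007).
Full order: Espinoza, Marchetti, Ruiz, Leclerc, Dimitriou, Harlow, Brennan, Horvat.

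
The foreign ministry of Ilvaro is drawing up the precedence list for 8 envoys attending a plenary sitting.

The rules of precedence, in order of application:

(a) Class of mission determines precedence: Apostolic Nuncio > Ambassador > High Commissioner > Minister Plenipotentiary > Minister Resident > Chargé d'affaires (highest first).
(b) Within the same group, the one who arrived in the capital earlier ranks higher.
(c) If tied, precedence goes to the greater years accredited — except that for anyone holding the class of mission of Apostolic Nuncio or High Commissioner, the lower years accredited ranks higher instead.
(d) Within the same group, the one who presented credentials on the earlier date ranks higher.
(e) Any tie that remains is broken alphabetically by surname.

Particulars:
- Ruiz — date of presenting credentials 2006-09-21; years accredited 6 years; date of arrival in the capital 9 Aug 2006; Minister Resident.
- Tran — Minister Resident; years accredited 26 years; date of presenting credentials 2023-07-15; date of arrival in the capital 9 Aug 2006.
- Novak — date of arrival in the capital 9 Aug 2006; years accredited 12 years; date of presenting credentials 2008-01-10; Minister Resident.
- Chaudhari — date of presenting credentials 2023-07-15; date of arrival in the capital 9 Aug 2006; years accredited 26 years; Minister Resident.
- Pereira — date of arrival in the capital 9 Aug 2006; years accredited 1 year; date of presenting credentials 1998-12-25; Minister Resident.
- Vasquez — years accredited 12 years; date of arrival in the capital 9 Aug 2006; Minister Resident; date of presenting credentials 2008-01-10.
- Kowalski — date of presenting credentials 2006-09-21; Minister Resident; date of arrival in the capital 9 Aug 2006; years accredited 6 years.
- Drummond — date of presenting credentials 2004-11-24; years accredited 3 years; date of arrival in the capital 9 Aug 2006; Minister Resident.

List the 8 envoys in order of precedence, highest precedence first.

Chaudhari, Tran, Novak, Vasquez, Kowalski, Ruiz, Drummond, Pereira

By class of mission: Chaudhari, Tran, Novak, Vasquez, Kowalski, Ruiz, Drummond and Pereira (Minister Resident).
Chaudhari, Tran, Novak, Vasquez, Kowalski, Ruiz, Drummond and Pereira all have date of arrival in the capital 9 Aug 2006, so the next rule applies.
Among Chaudhari, Tran, Novak, Vasquez, Kowalski, Ruiz, Drummond and Pereira, by years accredited (higher first): Chaudhari and Tran (26 years) before Novak and Vasquez (12 years) before Kowalski and Ruiz (6 years) before Drummond (3 years) before Pereira (1 year).
Chaudhari and Tran both have date of presenting credentials 2023-07-15, so the next rule applies.
Among Chaudhari and Tran, alphabetically by surname: Chaudhari before Tran.
Novak and Vasquez both have date of presenting credentials 2008-01-10, so the next rule applies.
Among Novak and Vasquez, alphabetically by surname: Novak before Vasquez.
Kowalski and Ruiz both have date of presenting credentials 2006-09-21, so the next rule applies.
Among Kowalski and Ruiz, alphabetically by surname: Kowalski before Ruiz.
Full order: Chaudhari, Tran, Novak, Vasquez, Kowalski, Ruiz, Drummond, Pereira.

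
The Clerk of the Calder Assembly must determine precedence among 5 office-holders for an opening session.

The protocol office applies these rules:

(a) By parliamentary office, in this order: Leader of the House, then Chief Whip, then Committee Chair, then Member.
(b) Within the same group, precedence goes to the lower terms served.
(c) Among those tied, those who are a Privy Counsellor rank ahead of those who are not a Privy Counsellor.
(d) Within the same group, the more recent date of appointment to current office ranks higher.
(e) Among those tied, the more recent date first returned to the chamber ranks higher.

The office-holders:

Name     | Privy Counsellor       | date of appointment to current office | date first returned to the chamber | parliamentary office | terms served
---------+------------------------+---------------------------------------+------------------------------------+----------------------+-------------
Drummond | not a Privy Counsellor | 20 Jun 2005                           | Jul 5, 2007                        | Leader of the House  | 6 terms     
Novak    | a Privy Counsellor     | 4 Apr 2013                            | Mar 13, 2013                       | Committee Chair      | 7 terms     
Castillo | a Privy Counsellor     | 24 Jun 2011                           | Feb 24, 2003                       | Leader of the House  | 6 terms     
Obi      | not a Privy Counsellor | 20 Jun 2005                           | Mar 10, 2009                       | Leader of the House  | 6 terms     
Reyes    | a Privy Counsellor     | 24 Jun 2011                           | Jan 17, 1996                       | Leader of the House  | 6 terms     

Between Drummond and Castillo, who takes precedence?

Castillo

By parliamentary office: Castillo, Reyes, Obi and Drummond (Leader of the House); then Novak (Committee Chair).
Castillo, Reyes, Obi and Drummond all have terms served 6 terms, so the next rule applies.
Among Castillo, Reyes, Obi and Drummond, a Privy Counsellor before not a Privy Counsellor: Castillo and Reyes (a Privy Counsellor) before Obi and Drummond (not a Privy Counsellor).
Castillo and Reyes both have date of appointment to current office 24 Jun 2011, so the next rule applies.
Among Castillo and Reyes, by date first returned to the chamber (later first): Castillo (Feb 24, 2003) before Reyes (Jan 17, 1996).
Obi and Drummond both have date of appointment to current office 20 Jun 2005, so the next rule applies.
Among Obi and Drummond, by date first returned to the chamber (later first): Obi (Mar 10, 2009) before Drummond (Jul 5, 2007).
So Castillo takes precedence.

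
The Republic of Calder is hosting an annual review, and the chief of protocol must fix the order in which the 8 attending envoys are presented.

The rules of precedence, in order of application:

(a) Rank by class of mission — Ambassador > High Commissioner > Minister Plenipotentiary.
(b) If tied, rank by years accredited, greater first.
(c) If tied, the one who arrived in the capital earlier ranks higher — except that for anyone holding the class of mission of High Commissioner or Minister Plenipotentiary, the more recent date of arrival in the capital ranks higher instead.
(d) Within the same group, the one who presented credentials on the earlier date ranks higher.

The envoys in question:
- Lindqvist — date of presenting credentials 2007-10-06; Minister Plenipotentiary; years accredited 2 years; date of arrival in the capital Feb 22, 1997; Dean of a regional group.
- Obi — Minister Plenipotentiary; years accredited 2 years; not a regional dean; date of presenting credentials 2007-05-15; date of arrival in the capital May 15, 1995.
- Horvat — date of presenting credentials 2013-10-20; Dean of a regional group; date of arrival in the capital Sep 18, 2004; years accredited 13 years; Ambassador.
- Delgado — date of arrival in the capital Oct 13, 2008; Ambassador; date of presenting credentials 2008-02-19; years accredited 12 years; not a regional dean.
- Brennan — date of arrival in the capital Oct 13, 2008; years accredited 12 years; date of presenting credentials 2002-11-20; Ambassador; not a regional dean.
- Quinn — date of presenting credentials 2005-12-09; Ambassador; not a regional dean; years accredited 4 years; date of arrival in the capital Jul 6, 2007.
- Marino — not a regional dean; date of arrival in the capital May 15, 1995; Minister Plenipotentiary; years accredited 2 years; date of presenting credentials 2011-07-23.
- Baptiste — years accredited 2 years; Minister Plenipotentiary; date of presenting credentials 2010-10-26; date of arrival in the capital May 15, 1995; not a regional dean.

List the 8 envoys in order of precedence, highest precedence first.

Horvat, Brennan, Delgado, Quinn, Lindqvist, Obi, Baptiste, Marino

By class of mission: Horvat, Brennan, Delgado and Quinn (Ambassador); then Lindqvist, Obi, Baptiste and Marino (Minister Plenipotentiary).
Among Horvat, Brennan, Delgado and Quinn, by years accredited (higher first): Horvat (13 years) before Brennan and Delgado (12 years) before Quinn (4 years).
Brennan and Delgado both have date of arrival in the capital Oct 13, 2008, so the next rule applies.
Among Brennan and Delgado, by date of presenting credentials (earlier first): Brennan (2002-11-20) before Delgado (2008-02-19).
Lindqvist, Obi, Baptiste and Marino all have years accredited 2 years, so the next rule applies.
Among Lindqvist, Obi, Baptiste and Marino, by date of arrival in the capital (later first) (reversed rule for this group): Lindqvist (Feb 22, 1997) before Obi, Baptiste and Marino (May 15, 1995).
Among Obi, Baptiste and Marino, by date of presenting credentials (earlier first): Obi (2007-05-15) before Baptiste (2010-10-26) before Marino (2011-07-23).
Full order: Horvat, Brennan, Delgado, Quinn, Lindqvist, Obi, Baptiste, Marino.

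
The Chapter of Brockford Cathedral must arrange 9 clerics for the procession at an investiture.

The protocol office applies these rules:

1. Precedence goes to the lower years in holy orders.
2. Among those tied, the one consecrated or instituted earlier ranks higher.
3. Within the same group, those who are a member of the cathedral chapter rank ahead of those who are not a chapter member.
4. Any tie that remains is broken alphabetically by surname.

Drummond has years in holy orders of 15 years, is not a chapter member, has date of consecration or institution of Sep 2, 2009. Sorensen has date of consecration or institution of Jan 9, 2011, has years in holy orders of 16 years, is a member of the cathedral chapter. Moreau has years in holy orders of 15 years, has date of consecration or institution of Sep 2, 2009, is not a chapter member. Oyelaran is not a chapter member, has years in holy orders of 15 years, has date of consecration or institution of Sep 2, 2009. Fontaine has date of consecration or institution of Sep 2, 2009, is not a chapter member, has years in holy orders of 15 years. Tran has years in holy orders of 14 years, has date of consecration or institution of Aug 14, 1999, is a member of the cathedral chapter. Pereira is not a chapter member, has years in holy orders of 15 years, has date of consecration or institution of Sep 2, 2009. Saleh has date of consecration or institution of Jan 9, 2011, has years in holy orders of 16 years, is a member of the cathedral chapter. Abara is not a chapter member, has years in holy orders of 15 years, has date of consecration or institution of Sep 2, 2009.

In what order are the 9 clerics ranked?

By years in holy orders (lower first): Tran (14 years); then Abara, Drummond, Fontaine, Moreau, Oyelaran and Pereira (each 15 years); then Saleh and Sorensen (both 16 years).
Abara, Drummond, Fontaine, Moreau, Oyelaran and Pereira all have date of consecration or institution Sep 2, 2009, so the next rule applies.
Abara, Drummond, Fontaine, Moreau, Oyelaran and Pereira are each not a chapter member, so the next rule applies.
Among Abara, Drummond, Fontaine, Moreau, Oyelaran and Pereira, alphabetically by surname: Abara before Drummond before Fontaine before Moreau before Oyelaran before Pereira.
Saleh and Sorensen both have date of consecration or institution Jan 9, 2011, so the next rule applies.
Saleh and Sorensen are each a member of the cathedral chapter, so the next rule applies.
Among Saleh and Sorensen, alphabetically by surname: Saleh before Sorensen.
Full order: Tran, Abara, Drummond, Fontaine, Moreau, Oyelaran, Pereira, Saleh, Sorensen.

Tran, Abara, Drummond, Fontaine, Moreau, Oyelaran, Pereira, Saleh, Sorensen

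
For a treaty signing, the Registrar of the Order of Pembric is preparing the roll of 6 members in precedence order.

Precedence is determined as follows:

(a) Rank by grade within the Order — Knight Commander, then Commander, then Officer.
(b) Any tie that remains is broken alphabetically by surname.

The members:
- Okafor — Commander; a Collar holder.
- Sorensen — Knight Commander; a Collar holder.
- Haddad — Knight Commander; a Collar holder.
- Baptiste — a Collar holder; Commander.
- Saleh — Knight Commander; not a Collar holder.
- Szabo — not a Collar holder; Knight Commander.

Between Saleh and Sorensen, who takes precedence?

Saleh

By grade within the Order: Haddad, Saleh, Sorensen and Szabo (Knight Commander); then Baptiste and Okafor (Commander).
Among Haddad, Saleh, Sorensen and Szabo, alphabetically by surname: Haddad before Saleh before Sorensen before Szabo.
Among Baptiste and Okafor, alphabetically by surname: Baptiste before Okafor.
So Saleh takes precedence.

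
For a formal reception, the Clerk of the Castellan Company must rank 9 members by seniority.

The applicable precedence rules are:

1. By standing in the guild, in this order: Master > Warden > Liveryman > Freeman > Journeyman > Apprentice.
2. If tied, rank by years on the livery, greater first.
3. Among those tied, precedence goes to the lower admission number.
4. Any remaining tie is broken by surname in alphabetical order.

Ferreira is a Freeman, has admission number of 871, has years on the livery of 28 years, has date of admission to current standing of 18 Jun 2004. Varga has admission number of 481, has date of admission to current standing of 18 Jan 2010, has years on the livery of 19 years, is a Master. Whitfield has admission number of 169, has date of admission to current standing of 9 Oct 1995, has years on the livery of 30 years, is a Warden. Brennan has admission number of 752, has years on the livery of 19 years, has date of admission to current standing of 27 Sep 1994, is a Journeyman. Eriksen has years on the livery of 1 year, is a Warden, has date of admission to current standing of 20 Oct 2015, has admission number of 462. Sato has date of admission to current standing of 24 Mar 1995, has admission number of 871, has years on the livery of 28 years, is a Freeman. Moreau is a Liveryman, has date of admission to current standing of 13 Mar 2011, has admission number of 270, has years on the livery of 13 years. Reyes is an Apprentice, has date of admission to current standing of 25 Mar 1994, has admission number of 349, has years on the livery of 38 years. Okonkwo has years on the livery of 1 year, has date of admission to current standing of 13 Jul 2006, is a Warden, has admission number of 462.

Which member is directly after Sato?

Brennan

By standing in the guild: Varga (Master); then Whitfield, Eriksen and Okonkwo (Warden); then Moreau (Liveryman); then Ferreira and Sato (Freeman); then Brennan (Journeyman); then Reyes (Apprentice).
Among Whitfield, Eriksen and Okonkwo, by years on the livery (higher first): Whitfield (30 years) before Eriksen and Okonkwo (1 year).
Eriksen and Okonkwo both have admission number 462, so the next rule applies.
Among Eriksen and Okonkwo, alphabetically by surname: Eriksen before Okonkwo.
Ferreira and Sato both have years on the livery 28 years, so the next rule applies.
Ferreira and Sato both have admission number 871, so the next rule applies.
Among Ferreira and Sato, alphabetically by surname: Ferreira before Sato.
Order: Varga, Whitfield, Eriksen, Okonkwo, Moreau, Ferreira, Sato, Brennan, Reyes.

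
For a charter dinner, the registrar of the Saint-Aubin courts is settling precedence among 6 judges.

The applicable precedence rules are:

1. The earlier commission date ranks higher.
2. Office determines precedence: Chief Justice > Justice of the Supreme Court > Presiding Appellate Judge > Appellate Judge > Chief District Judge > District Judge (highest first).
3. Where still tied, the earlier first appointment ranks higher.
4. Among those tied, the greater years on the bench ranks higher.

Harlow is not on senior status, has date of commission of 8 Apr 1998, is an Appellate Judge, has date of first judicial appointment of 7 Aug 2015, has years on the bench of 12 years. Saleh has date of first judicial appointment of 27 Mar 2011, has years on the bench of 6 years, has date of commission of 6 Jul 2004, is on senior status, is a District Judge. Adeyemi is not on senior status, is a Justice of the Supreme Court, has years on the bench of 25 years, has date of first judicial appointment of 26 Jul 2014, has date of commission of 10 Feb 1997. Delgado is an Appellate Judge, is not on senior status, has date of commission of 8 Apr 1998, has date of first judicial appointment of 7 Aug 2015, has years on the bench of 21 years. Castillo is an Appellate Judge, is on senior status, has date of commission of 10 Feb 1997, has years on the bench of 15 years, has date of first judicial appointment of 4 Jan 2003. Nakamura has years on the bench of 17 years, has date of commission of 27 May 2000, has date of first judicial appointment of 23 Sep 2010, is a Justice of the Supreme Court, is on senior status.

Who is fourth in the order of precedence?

By date of commission (earlier first): Adeyemi and Castillo (both 10 Feb 1997); then Delgado and Harlow (both 8 Apr 1998); then Nakamura (27 May 2000); then Saleh (6 Jul 2004).
Among Adeyemi and Castillo, by office: Adeyemi (Justice of the Supreme Court) before Castillo (Appellate Judge).
Delgado and Harlow are each Appellate Judge, so the next rule applies.
Delgado and Harlow both have date of first judicial appointment 7 Aug 2015, so the next rule applies.
Among Delgado and Harlow, by years on the bench (higher first): Delgado (21 years) before Harlow (12 years).
Order: Adeyemi, Castillo, Delgado, Harlow, Nakamura, Saleh.

Harlow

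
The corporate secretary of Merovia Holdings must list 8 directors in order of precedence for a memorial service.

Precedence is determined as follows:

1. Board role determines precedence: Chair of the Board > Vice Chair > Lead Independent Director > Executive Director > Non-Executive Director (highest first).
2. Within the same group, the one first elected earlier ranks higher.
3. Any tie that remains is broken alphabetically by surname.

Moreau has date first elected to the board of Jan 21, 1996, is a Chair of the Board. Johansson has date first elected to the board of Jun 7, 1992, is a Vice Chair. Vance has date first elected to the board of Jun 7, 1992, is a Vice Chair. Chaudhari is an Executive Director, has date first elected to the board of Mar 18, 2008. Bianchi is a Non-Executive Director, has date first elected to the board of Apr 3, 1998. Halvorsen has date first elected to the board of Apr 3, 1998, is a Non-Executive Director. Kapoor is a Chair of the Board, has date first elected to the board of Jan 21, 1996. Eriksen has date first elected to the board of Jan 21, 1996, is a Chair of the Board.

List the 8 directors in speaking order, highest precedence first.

Eriksen, Kapoor, Moreau, Johansson, Vance, Chaudhari, Bianchi, Halvorsen

By board role: Eriksen, Kapoor and Moreau (Chair of the Board); then Johansson and Vance (Vice Chair); then Chaudhari (Executive Director); then Bianchi and Halvorsen (Non-Executive Director).
Eriksen, Kapoor and Moreau all have date first elected to the board Jan 21, 1996, so the next rule applies.
Among Eriksen, Kapoor and Moreau, alphabetically by surname: Eriksen before Kapoor before Moreau.
Johansson and Vance both have date first elected to the board Jun 7, 1992, so the next rule applies.
Among Johansson and Vance, alphabetically by surname: Johansson before Vance.
Bianchi and Halvorsen both have date first elected to the board Apr 3, 1998, so the next rule applies.
Among Bianchi and Halvorsen, alphabetically by surname: Bianchi before Halvorsen.
Full order: Eriksen, Kapoor, Moreau, Johansson, Vance, Chaudhari, Bianchi, Halvorsen.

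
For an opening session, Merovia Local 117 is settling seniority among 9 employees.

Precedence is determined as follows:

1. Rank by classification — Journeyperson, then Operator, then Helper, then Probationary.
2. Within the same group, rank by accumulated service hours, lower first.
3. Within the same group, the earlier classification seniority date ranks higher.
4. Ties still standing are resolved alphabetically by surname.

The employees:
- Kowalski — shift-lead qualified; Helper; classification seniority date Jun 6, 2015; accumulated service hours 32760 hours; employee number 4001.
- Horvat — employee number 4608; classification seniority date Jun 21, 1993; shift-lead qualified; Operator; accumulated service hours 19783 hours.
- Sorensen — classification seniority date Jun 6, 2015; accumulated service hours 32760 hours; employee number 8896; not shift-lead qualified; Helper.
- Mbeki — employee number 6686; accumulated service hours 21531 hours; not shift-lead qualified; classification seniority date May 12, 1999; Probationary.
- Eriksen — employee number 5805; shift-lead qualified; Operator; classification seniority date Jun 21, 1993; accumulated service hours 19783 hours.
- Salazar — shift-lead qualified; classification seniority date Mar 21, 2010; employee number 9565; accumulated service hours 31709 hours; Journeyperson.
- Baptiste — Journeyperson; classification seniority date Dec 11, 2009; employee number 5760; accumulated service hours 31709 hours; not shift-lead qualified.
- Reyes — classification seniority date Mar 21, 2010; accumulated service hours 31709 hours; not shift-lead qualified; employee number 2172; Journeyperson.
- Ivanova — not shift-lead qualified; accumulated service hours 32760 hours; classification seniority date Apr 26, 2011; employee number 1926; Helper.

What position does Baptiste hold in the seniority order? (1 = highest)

1

By classification: Baptiste, Reyes and Salazar (Journeyperson); then Eriksen and Horvat (Operator); then Ivanova, Kowalski and Sorensen (Helper); then Mbeki (Probationary).
Baptiste, Reyes and Salazar all have accumulated service hours 31709 hours, so the next rule applies.
Among Baptiste, Reyes and Salazar, by classification seniority date (earlier first): Baptiste (Dec 11, 2009) before Reyes and Salazar (Mar 21, 2010).
Among Reyes and Salazar, alphabetically by surname: Reyes before Salazar.
Eriksen and Horvat both have accumulated service hours 19783 hours, so the next rule applies.
Eriksen and Horvat both have classification seniority date Jun 21, 1993, so the next rule applies.
Among Eriksen and Horvat, alphabetically by surname: Eriksen before Horvat.
Ivanova, Kowalski and Sorensen all have accumulated service hours 32760 hours, so the next rule applies.
Among Ivanova, Kowalski and Sorensen, by classification seniority date (earlier first): Ivanova (Apr 26, 2011) before Kowalski and Sorensen (Jun 6, 2015).
Among Kowalski and Sorensen, alphabetically by surname: Kowalski before Sorensen.
Order: Baptiste, Reyes, Salazar, Eriksen, Horvat, Ivanova, Kowalski, Sorensen, Mbeki. So position 1.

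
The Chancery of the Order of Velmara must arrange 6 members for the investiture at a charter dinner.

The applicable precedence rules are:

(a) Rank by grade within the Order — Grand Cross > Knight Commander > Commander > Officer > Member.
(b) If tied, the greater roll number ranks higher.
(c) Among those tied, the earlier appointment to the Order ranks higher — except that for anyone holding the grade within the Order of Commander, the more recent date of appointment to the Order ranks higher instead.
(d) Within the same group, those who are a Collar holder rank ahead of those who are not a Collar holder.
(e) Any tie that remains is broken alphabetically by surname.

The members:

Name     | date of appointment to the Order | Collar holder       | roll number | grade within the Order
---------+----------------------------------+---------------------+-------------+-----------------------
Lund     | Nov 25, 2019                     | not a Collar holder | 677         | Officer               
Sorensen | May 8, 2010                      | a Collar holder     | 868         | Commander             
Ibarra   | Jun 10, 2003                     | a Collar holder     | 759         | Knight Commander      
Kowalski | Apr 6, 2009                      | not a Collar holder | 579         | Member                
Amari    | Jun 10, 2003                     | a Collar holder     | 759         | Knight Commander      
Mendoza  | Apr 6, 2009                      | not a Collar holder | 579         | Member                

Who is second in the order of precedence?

By grade within the Order: Amari and Ibarra (Knight Commander); then Sorensen (Commander); then Lund (Officer); then Kowalski and Mendoza (Member).
Amari and Ibarra both have roll number 759, so the next rule applies.
Amari and Ibarra both have date of appointment to the Order Jun 10, 2003, so the next rule applies.
Amari and Ibarra are each a Collar holder, so the next rule applies.
Among Amari and Ibarra, alphabetically by surname: Amari before Ibarra.
Kowalski and Mendoza both have roll number 579, so the next rule applies.
Kowalski and Mendoza both have date of appointment to the Order Apr 6, 2009, so the next rule applies.
Kowalski and Mendoza are each not a Collar holder, so the next rule applies.
Among Kowalski and Mendoza, alphabetically by surname: Kowalski before Mendoza.
Order: Amari, Ibarra, Sorensen, Lund, Kowalski, Mendoza.

Ibarra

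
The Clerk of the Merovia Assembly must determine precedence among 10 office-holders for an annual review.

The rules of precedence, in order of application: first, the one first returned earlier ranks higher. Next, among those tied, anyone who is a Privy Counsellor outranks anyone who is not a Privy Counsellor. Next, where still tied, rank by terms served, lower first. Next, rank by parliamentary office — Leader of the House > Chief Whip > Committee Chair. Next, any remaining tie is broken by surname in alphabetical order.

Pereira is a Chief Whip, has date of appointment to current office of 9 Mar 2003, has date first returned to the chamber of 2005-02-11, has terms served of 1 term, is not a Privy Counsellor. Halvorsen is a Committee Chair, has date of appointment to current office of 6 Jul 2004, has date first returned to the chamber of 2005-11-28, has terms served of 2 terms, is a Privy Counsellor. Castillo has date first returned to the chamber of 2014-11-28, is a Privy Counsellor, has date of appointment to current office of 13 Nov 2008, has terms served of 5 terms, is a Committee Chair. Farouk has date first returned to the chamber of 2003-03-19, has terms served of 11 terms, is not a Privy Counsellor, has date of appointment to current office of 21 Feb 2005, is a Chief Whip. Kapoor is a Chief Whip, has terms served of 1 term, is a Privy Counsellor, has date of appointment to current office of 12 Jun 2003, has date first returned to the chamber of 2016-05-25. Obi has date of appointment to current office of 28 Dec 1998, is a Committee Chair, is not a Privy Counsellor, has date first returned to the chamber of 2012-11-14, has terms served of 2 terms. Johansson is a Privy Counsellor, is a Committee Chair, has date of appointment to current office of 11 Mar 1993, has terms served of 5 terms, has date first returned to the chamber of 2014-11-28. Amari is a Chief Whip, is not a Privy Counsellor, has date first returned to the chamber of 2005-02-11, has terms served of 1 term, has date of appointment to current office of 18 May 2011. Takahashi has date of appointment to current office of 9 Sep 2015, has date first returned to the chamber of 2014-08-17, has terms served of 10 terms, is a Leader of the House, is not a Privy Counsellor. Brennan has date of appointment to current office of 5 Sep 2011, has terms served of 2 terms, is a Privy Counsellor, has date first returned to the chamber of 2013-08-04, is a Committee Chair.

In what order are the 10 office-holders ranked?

By date first returned to the chamber (earlier first): Farouk (2003-03-19); then Amari and Pereira (both 2005-02-11); then Halvorsen (2005-11-28); then Obi (2012-11-14); then Brennan (2013-08-04); then Takahashi (2014-08-17); then Castillo and Johansson (both 2014-11-28); then Kapoor (2016-05-25).
Amari and Pereira are each not a Privy Counsellor, so the next rule applies.
Amari and Pereira both have terms served 1 term, so the next rule applies.
Amari and Pereira are each Chief Whip, so the next rule applies.
Among Amari and Pereira, alphabetically by surname: Amari before Pereira.
Castillo and Johansson are each a Privy Counsellor, so the next rule applies.
Castillo and Johansson both have terms served 5 terms, so the next rule applies.
Castillo and Johansson are each Committee Chair, so the next rule applies.
Among Castillo and Johansson, alphabetically by surname: Castillo before Johansson.
Full order: Farouk, Amari, Pereira, Halvorsen, Obi, Brennan, Takahashi, Castillo, Johansson, Kapoor.

Farouk, Amari, Pereira, Halvorsen, Obi, Brennan, Takahashi, Castillo, Johansson, Kapoor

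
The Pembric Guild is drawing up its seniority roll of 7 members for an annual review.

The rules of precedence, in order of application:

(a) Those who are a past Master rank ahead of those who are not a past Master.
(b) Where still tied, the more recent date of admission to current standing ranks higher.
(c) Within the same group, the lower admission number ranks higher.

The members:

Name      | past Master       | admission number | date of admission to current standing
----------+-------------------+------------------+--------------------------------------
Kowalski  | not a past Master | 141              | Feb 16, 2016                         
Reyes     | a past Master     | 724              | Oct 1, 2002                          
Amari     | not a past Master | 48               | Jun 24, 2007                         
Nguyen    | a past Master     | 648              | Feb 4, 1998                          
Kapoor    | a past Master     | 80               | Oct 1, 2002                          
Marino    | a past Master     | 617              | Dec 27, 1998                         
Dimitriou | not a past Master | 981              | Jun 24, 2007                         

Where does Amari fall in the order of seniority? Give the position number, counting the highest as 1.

6

By the first rule: Kapoor, Reyes, Marino and Nguyen (each a past Master); then Kowalski, Amari and Dimitriou (each not a past Master).
Among Kapoor, Reyes, Marino and Nguyen, by date of admission to current standing (later first): Kapoor and Reyes (Oct 1, 2002) before Marino (Dec 27, 1998) before Nguyen (Feb 4, 1998).
Among Kapoor and Reyes, by admission number (lower first): Kapoor (80) before Reyes (724).
Among Kowalski, Amari and Dimitriou, by date of admission to current standing (later first): Kowalski (Feb 16, 2016) before Amari and Dimitriou (Jun 24, 2007).
Among Amari and Dimitriou, by admission number (lower first): Amari (48) before Dimitriou (981).
Order: Kapoor, Reyes, Marino, Nguyen, Kowalski, Amari, Dimitriou. So position 6.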